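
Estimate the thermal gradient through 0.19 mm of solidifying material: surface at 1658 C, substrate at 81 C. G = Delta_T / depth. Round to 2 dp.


G = (1658-81)/0.19 = 8300.0 C/mm


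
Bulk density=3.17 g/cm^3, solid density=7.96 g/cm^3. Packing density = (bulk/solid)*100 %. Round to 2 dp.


Packing = (3.17/7.96)*100 = 39.82 %


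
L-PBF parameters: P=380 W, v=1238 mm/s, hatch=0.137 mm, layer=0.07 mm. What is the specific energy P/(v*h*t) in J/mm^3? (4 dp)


Build rate = 1238 * 0.137 * 0.07 = 11.87242 mm^3/s
SE = 380 / 11.87242 = 32.007 J/mm^3


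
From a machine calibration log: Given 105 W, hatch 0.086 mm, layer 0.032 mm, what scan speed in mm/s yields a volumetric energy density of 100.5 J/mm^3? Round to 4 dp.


v = 105 / (100.5*0.086*0.032) = 379.6425 mm/s


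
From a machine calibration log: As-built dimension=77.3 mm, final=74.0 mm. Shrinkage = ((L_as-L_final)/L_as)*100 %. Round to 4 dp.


Shrinkage = ((77.3-74.0)/77.3)*100 = 4.2691 %


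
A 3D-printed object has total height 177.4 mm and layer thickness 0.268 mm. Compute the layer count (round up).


Layers = ceil(177.4/0.268) = 662


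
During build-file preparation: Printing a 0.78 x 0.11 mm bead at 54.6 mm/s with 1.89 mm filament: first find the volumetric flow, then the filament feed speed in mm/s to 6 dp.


Q = 0.78 * 0.11 * 54.6 = 4.68468 mm^3/s
A_fil = pi*(1.89/2)^2 = 2.80552078 mm^2
v_feed = 4.68468 / 2.80552078 = 1.669808 mm/s


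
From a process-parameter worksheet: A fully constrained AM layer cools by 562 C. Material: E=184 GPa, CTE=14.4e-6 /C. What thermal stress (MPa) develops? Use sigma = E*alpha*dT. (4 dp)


sigma = 184*1000 * 14.4e-6 * 562 = 1489.0752 MPa


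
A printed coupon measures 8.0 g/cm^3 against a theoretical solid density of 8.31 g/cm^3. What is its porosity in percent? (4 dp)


Porosity = (1-8.0/8.31)*100 = 3.7304 %


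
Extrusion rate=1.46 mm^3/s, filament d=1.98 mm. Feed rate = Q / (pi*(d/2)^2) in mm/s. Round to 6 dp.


A = pi*(1.98/2)^2 = 3.079075
v = 1.46 / 3.079075 = 0.474168 mm/s


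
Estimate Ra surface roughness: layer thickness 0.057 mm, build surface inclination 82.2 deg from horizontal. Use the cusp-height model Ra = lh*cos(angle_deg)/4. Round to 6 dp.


Ra = 0.057 * cos(82.2) / 4 = 0.001934 mm


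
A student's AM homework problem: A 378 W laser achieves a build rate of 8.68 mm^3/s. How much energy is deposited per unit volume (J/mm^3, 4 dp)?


SE = 378 / 8.68 = 43.5484 J/mm^3


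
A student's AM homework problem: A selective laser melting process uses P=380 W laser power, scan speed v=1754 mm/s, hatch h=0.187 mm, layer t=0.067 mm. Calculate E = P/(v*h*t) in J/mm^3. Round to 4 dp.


E = 380 / (1754*0.187*0.067) = 17.2917 J/mm^3


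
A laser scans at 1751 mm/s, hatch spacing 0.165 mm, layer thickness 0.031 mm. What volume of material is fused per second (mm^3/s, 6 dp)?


Rate = 1751 * 0.165 * 0.031 = 8.956365 mm^3/s


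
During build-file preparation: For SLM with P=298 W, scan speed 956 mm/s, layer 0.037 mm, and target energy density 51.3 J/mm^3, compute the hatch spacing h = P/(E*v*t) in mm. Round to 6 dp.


h = 298 / (51.3*956*0.037) = 0.164225 mm


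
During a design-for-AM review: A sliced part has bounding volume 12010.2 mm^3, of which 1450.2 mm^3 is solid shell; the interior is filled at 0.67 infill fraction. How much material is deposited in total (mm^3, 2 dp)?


V_infill = (12010.2 - 1450.2) * 0.67 = 7075.2
V_total = 1450.2 + 7075.2 = 8525.4 mm^3


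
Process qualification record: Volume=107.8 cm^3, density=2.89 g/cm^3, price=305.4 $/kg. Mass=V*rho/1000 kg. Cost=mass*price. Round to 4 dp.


Mass = 107.8*2.89/1000 = 0.311542 kg
Cost = 0.311542 * 305.4 = 95.1449 $


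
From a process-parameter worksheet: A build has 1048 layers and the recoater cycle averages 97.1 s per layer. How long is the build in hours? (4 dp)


t = 1048 * 97.1 / 3600 = 28.2669 hrs


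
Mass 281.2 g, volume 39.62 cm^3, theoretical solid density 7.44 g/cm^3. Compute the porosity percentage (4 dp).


rho_part = 281.2 / 39.62 = 7.09742554 g/cm^3
Porosity = (1 - 7.09742554/7.44)*100 = 4.6045 %


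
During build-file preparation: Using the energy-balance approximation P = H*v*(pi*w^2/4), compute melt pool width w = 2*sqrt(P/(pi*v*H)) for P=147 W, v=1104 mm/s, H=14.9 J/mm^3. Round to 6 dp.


w = 2*sqrt(147/(pi*1104*14.9)) = 0.106668 mm


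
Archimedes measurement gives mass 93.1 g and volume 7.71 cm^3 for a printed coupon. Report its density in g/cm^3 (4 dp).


rho = 93.1 / 7.71 = 12.0752 g/cm^3


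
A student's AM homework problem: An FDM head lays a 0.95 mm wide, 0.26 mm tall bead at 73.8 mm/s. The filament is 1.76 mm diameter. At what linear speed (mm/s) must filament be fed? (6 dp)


Q = 0.95 * 0.26 * 73.8 = 18.2286 mm^3/s
A_fil = pi*(1.76/2)^2 = 2.43284935 mm^2
v_feed = 18.2286 / 2.43284935 = 7.492696 mm/s


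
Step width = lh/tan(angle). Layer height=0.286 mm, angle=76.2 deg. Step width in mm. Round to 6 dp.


step = 0.286 / tan(76.2) = 0.070248 mm


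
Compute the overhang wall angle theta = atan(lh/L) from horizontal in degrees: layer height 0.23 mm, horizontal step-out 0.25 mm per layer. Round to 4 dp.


angle = atan(0.23/0.25) = 42.6141 degrees


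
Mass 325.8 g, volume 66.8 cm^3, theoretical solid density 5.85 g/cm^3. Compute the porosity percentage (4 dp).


rho_part = 325.8 / 66.8 = 4.87724551 g/cm^3
Porosity = (1 - 4.87724551/5.85)*100 = 16.6283 %


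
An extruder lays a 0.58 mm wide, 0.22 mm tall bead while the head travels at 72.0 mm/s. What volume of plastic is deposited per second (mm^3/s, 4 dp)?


Rate = 0.58 * 0.22 * 72.0 = 9.1872 mm^3/s


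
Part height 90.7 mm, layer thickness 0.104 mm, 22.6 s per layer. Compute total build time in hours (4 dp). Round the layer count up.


Layers = ceil(90.7/0.104) = 873
t = 873 * 22.6 / 3600 = 5.4805 hrs


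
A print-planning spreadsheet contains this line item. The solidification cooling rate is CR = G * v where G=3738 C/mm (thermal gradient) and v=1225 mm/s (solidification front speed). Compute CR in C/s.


CR = 3738 * 1225 = 4579050 C/s


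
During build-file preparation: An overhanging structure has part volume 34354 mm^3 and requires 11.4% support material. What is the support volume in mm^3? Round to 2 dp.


V_support = 34354 * 0.114 = 3916.36 mm^3


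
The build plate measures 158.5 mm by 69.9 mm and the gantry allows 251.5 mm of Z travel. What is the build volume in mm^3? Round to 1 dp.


V = 158.5 * 69.9 * 251.5 = 2786406.2 mm^3


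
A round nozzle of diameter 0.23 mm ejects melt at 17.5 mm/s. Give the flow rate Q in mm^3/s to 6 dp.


A = pi*(0.23/2)^2 = 0.04154756 mm^2
Q = 0.04154756 * 17.5 = 0.727082 mm^3/s


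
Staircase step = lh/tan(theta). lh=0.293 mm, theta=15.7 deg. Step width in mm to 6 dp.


step = 0.293 / tan(15.7) = 1.042381 mm


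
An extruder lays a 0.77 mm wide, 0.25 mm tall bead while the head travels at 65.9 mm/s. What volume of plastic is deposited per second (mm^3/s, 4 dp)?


Rate = 0.77 * 0.25 * 65.9 = 12.6858 mm^3/s


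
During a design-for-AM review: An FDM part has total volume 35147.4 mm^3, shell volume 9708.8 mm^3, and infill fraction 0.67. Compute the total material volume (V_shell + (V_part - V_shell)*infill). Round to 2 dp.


V_infill = (35147.4 - 9708.8) * 0.67 = 17043.86
V_total = 9708.8 + 17043.86 = 26752.66 mm^3


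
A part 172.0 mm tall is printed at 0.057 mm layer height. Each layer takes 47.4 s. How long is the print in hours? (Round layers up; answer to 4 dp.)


Layers = ceil(172.0/0.057) = 3018
t = 3018 * 47.4 / 3600 = 39.737 hrs


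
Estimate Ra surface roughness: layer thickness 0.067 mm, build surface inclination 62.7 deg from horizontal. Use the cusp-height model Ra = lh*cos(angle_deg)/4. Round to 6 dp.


Ra = 0.067 * cos(62.7) / 4 = 0.007682 mm


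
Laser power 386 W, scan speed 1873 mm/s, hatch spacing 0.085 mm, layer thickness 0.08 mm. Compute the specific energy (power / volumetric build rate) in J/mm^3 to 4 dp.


Build rate = 1873 * 0.085 * 0.08 = 12.7364 mm^3/s
SE = 386 / 12.7364 = 30.3068 J/mm^3


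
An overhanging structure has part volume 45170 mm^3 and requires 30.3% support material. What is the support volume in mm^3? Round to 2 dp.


V_support = 45170 * 0.303 = 13686.51 mm^3


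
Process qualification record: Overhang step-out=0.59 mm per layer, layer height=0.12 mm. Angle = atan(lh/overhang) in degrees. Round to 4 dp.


angle = atan(0.12/0.59) = 11.4966 degrees


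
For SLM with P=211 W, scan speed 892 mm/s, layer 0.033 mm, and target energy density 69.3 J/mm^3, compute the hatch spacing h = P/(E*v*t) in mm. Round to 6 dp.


h = 211 / (69.3*892*0.033) = 0.103436 mm


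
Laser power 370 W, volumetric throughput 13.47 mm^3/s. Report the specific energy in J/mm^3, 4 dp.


SE = 370 / 13.47 = 27.4684 J/mm^3


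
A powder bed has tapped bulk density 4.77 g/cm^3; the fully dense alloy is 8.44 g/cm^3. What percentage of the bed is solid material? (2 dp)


Packing = (4.77/8.44)*100 = 56.52 %


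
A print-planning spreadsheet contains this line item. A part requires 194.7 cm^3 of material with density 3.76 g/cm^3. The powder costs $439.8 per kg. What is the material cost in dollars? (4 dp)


Mass = 194.7*3.76/1000 = 0.732072 kg
Cost = 0.732072 * 439.8 = 321.9653 $


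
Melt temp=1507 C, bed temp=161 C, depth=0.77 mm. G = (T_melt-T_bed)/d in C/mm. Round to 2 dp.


G = (1507-161)/0.77 = 1748.05 C/mm


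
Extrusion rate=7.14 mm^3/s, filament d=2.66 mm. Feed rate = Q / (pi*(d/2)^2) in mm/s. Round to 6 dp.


A = pi*(2.66/2)^2 = 5.557163
v = 7.14 / 5.557163 = 1.284828 mm/s


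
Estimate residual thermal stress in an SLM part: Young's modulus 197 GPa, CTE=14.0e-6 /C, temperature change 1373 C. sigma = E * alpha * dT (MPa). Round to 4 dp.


sigma = 197*1000 * 14.0e-6 * 1373 = 3786.734 MPa


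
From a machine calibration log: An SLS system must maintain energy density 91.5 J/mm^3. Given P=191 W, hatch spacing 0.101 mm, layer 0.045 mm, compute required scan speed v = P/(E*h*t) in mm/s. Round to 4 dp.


v = 191 / (91.5*0.101*0.045) = 459.2809 mm/s


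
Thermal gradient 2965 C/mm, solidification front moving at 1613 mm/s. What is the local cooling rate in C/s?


CR = 2965 * 1613 = 4782545 C/s


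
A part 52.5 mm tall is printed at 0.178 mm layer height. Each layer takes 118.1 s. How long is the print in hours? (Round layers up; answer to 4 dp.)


Layers = ceil(52.5/0.178) = 295
t = 295 * 118.1 / 3600 = 9.6776 hrs


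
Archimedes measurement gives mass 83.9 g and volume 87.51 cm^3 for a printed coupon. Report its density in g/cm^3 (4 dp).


rho = 83.9 / 87.51 = 0.9587 g/cm^3


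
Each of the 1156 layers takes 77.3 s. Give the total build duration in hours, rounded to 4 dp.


t = 1156 * 77.3 / 3600 = 24.8219 hrs


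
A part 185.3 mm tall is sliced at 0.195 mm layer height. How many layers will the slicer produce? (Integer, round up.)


Layers = ceil(185.3/0.195) = 951


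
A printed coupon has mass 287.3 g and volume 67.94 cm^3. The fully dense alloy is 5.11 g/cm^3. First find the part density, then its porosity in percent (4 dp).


rho_part = 287.3 / 67.94 = 4.22873123 g/cm^3
Porosity = (1 - 4.22873123/5.11)*100 = 17.246 %


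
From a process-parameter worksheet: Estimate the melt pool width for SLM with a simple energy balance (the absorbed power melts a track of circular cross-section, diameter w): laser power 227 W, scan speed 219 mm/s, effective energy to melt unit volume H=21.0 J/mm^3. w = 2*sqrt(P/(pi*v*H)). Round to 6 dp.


w = 2*sqrt(227/(pi*219*21.0)) = 0.25069 mm


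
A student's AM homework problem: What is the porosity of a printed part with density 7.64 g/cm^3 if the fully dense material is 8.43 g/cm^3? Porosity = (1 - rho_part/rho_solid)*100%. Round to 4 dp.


Porosity = (1-7.64/8.43)*100 = 9.3713 %


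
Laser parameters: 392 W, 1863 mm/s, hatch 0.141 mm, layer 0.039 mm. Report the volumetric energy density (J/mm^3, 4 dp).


E = 392 / (1863*0.141*0.039) = 38.2639 J/mm^3


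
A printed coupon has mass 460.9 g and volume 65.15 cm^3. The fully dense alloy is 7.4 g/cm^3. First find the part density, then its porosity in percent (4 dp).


rho_part = 460.9 / 65.15 = 7.07444359 g/cm^3
Porosity = (1 - 7.07444359/7.4)*100 = 4.3994 %


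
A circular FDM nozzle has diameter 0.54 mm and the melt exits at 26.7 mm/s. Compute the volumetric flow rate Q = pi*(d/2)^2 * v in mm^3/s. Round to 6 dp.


A = pi*(0.54/2)^2 = 0.2290221 mm^2
Q = 0.2290221 * 26.7 = 6.11489 mm^3/s


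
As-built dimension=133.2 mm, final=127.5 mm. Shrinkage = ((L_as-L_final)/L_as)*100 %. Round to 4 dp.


Shrinkage = ((133.2-127.5)/133.2)*100 = 4.2793 %


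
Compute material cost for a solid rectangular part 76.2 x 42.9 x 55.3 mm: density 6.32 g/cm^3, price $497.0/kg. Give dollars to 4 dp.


V = 76.2 * 42.9 * 55.3 = 180774.594 mm^3 = 180.774594 cm^3
Mass = 180.774594 * 6.32 / 1000 = 1.14249543 kg
Cost = 1.14249543 * 497.0 = 567.8202 $


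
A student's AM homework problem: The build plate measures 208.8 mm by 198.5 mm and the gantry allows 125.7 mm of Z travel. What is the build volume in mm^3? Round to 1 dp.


V = 208.8 * 198.5 * 125.7 = 5209862.8 mm^3


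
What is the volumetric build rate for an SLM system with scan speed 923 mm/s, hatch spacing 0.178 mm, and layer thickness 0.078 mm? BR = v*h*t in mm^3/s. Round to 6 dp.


Rate = 923 * 0.178 * 0.078 = 12.814932 mm^3/s


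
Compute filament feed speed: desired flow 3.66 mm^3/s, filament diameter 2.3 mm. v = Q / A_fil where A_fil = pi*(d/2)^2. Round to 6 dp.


A = pi*(2.3/2)^2 = 4.154756
v = 3.66 / 4.154756 = 0.880918 mm/s


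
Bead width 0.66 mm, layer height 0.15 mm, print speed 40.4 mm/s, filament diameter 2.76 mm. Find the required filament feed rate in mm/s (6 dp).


Q = 0.66 * 0.15 * 40.4 = 3.9996 mm^3/s
A_fil = pi*(2.76/2)^2 = 5.98284905 mm^2
v_feed = 3.9996 / 5.98284905 = 0.668511 mm/s


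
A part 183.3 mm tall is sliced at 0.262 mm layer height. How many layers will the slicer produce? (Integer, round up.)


Layers = ceil(183.3/0.262) = 700


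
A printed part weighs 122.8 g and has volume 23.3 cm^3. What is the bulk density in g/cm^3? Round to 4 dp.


rho = 122.8 / 23.3 = 5.2704 g/cm^3


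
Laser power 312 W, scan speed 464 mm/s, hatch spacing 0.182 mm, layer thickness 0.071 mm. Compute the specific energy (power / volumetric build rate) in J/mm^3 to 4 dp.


Build rate = 464 * 0.182 * 0.071 = 5.995808 mm^3/s
SE = 312 / 5.995808 = 52.0364 J/mm^3


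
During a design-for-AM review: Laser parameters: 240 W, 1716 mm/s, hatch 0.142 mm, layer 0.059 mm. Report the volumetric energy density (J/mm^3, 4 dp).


E = 240 / (1716*0.142*0.059) = 16.6937 J/mm^3


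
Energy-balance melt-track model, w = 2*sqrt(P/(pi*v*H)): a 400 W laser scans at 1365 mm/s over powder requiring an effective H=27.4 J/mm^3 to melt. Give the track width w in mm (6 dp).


w = 2*sqrt(400/(pi*1365*27.4)) = 0.116693 mm


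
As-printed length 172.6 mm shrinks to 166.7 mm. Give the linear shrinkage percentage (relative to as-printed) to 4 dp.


Shrinkage = ((172.6-166.7)/172.6)*100 = 3.4183 %


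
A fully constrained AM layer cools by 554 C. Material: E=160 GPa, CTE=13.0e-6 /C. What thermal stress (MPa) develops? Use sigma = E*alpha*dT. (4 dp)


sigma = 160*1000 * 13.0e-6 * 554 = 1152.32 MPa


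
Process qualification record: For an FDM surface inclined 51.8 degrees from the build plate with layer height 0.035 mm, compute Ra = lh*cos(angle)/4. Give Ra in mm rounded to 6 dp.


Ra = 0.035 * cos(51.8) / 4 = 0.005411 mm


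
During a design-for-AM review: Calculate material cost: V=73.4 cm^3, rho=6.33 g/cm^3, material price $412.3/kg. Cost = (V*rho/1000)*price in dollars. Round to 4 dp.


Mass = 73.4*6.33/1000 = 0.464622 kg
Cost = 0.464622 * 412.3 = 191.5637 $


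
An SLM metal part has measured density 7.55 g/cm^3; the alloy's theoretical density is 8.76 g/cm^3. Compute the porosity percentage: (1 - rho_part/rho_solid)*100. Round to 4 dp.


Porosity = (1-7.55/8.76)*100 = 13.8128 %


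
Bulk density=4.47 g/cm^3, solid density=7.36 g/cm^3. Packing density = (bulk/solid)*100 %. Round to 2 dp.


Packing = (4.47/7.36)*100 = 60.73 %


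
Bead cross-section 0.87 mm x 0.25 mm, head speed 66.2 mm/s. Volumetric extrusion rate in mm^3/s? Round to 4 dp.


Rate = 0.87 * 0.25 * 66.2 = 14.3985 mm^3/s


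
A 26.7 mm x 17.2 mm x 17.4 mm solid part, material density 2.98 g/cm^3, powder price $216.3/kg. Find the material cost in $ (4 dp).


V = 26.7 * 17.2 * 17.4 = 7990.776 mm^3 = 7.990776 cm^3
Mass = 7.990776 * 2.98 / 1000 = 0.02381251 kg
Cost = 0.02381251 * 216.3 = 5.1506 $


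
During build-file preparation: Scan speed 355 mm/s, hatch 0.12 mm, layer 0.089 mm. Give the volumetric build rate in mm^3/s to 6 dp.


Rate = 355 * 0.12 * 0.089 = 3.7914 mm^3/s


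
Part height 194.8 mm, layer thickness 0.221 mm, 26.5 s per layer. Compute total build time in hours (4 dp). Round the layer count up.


Layers = ceil(194.8/0.221) = 882
t = 882 * 26.5 / 3600 = 6.4925 hrs


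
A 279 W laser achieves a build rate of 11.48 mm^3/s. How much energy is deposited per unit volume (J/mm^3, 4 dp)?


SE = 279 / 11.48 = 24.3031 J/mm^3


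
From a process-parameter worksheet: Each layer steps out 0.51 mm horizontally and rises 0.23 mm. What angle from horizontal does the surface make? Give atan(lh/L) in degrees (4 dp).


angle = atan(0.23/0.51) = 24.2744 degrees


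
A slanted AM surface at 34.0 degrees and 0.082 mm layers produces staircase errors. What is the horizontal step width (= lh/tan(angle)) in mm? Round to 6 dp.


step = 0.082 / tan(34.0) = 0.12157 mm


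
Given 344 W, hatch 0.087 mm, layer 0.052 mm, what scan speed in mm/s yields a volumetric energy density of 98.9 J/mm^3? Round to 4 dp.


v = 344 / (98.9*0.087*0.052) = 768.8463 mm/s


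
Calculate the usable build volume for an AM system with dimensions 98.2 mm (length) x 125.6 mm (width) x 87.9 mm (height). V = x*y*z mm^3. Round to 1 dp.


V = 98.2 * 125.6 * 87.9 = 1084151.6 mm^3


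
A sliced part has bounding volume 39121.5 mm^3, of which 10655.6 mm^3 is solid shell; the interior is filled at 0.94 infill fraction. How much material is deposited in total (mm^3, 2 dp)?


V_infill = (39121.5 - 10655.6) * 0.94 = 26757.95
V_total = 10655.6 + 26757.95 = 37413.55 mm^3


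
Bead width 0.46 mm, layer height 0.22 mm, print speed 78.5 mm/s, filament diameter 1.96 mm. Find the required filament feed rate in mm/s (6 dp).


Q = 0.46 * 0.22 * 78.5 = 7.9442 mm^3/s
A_fil = pi*(1.96/2)^2 = 3.01718558 mm^2
v_feed = 7.9442 / 3.01718558 = 2.632984 mm/s


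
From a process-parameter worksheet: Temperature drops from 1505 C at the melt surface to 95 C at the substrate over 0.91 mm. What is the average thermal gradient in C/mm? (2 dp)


G = (1505-95)/0.91 = 1549.45 C/mm


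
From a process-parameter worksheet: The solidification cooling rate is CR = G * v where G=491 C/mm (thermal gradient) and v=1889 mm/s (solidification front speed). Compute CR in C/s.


CR = 491 * 1889 = 927499 C/s


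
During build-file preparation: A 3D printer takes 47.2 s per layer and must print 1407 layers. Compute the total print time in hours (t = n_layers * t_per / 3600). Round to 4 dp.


t = 1407 * 47.2 / 3600 = 18.4473 hrs


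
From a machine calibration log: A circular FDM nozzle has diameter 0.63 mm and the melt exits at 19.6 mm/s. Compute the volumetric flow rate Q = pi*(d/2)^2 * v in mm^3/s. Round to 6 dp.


A = pi*(0.63/2)^2 = 0.31172453 mm^2
Q = 0.31172453 * 19.6 = 6.109801 mm^3/s


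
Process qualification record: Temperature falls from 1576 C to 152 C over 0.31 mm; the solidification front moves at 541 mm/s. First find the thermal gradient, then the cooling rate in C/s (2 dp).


G = (1576-152)/0.31 = 4593.5483871 C/mm
CR = 4593.5483871 * 541 = 2485109.68 C/s


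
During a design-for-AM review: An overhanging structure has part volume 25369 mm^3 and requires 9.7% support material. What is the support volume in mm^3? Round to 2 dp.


V_support = 25369 * 0.097 = 2460.79 mm^3


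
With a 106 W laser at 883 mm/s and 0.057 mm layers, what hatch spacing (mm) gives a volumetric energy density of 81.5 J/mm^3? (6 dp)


h = 106 / (81.5*883*0.057) = 0.025841 mm


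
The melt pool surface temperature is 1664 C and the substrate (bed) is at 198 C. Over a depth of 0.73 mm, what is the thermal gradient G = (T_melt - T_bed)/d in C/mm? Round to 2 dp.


G = (1664-198)/0.73 = 2008.22 C/mm


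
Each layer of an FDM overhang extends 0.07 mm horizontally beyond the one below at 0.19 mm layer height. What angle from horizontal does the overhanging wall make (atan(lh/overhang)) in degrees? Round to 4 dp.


angle = atan(0.19/0.07) = 69.7751 degrees


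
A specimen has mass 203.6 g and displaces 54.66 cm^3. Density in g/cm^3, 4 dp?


rho = 203.6 / 54.66 = 3.7248 g/cm^3


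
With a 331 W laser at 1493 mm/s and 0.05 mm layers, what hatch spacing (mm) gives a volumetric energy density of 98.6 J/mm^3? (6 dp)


h = 331 / (98.6*1493*0.05) = 0.04497 mm


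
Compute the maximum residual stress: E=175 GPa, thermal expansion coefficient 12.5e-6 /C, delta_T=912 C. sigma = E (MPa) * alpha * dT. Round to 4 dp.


sigma = 175*1000 * 12.5e-6 * 912 = 1995.0 MPa


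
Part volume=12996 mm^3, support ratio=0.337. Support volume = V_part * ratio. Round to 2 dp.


V_support = 12996 * 0.337 = 4379.65 mm^3


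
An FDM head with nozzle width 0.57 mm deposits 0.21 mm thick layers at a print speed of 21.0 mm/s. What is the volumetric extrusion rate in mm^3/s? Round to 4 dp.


Rate = 0.57 * 0.21 * 21.0 = 2.5137 mm^3/s


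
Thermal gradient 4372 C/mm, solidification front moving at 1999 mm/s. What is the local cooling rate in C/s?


CR = 4372 * 1999 = 8739628 C/s


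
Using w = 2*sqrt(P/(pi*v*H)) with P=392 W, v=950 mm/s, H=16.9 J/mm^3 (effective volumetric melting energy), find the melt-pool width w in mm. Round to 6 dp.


w = 2*sqrt(392/(pi*950*16.9)) = 0.176316 mm


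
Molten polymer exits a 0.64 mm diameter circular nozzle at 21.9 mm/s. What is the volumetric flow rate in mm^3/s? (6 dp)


A = pi*(0.64/2)^2 = 0.32169909 mm^2
Q = 0.32169909 * 21.9 = 7.04521 mm^3/s


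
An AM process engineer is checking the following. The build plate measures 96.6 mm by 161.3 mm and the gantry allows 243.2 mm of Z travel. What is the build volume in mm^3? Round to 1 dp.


V = 96.6 * 161.3 * 243.2 = 3789440.3 mm^3


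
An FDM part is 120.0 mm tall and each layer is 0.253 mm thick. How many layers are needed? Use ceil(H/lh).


Layers = ceil(120.0/0.253) = 475


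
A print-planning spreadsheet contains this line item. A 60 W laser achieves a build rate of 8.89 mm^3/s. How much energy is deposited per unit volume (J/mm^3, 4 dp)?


SE = 60 / 8.89 = 6.7492 J/mm^3


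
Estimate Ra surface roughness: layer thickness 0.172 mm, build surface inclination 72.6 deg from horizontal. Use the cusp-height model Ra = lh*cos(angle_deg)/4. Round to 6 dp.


Ra = 0.172 * cos(72.6) / 4 = 0.012859 mm


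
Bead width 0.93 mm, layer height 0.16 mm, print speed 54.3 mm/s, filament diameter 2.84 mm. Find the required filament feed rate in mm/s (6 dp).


Q = 0.93 * 0.16 * 54.3 = 8.07984 mm^3/s
A_fil = pi*(2.84/2)^2 = 6.33470743 mm^2
v_feed = 8.07984 / 6.33470743 = 1.275487 mm/s


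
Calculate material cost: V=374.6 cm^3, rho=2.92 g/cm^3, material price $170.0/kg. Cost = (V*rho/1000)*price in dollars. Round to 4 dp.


Mass = 374.6*2.92/1000 = 1.093832 kg
Cost = 1.093832 * 170.0 = 185.9514 $


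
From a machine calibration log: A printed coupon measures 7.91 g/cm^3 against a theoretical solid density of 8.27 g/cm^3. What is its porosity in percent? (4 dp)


Porosity = (1-7.91/8.27)*100 = 4.3531 %


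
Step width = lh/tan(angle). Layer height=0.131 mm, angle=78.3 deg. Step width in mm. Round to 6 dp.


step = 0.131 / tan(78.3) = 0.027129 mm


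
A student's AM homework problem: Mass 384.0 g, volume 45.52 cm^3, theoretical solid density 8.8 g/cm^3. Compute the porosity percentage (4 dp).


rho_part = 384.0 / 45.52 = 8.43585237 g/cm^3
Porosity = (1 - 8.43585237/8.8)*100 = 4.138 %


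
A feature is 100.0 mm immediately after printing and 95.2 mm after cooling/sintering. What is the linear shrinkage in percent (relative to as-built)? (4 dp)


Shrinkage = ((100.0-95.2)/100.0)*100 = 4.8 %


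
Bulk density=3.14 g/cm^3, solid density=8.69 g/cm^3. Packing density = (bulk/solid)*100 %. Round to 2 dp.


Packing = (3.14/8.69)*100 = 36.13 %


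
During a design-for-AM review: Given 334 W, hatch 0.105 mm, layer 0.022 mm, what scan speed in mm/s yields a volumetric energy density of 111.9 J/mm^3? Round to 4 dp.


v = 334 / (111.9*0.105*0.022) = 1292.1246 mm/s


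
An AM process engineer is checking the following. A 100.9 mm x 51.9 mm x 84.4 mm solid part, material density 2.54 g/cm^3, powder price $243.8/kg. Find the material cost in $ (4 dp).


V = 100.9 * 51.9 * 84.4 = 441978.324 mm^3 = 441.978324 cm^3
Mass = 441.978324 * 2.54 / 1000 = 1.12262494 kg
Cost = 1.12262494 * 243.8 = 273.696 $


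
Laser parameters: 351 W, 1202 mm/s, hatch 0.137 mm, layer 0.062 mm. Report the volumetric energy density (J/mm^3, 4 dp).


E = 351 / (1202*0.137*0.062) = 34.3788 J/mm^3


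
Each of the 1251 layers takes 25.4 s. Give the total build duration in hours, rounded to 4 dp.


t = 1251 * 25.4 / 3600 = 8.8265 hrs


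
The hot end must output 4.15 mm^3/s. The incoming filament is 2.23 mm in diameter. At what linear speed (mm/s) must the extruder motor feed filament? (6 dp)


A = pi*(2.23/2)^2 = 3.905707
v = 4.15 / 3.905707 = 1.062548 mm/s


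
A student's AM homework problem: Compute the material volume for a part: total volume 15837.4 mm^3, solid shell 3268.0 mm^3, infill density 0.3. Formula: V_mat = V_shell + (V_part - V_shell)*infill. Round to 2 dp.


V_infill = (15837.4 - 3268.0) * 0.3 = 3770.82
V_total = 3268.0 + 3770.82 = 7038.82 mm^3


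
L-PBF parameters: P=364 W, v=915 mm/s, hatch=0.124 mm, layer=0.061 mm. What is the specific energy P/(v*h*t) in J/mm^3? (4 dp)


Build rate = 915 * 0.124 * 0.061 = 6.92106 mm^3/s
SE = 364 / 6.92106 = 52.5931 J/mm^3


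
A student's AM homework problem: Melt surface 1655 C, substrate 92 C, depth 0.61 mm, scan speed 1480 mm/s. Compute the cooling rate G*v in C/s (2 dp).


G = (1655-92)/0.61 = 2562.29508197 C/mm
CR = 2562.29508197 * 1480 = 3792196.72 C/s


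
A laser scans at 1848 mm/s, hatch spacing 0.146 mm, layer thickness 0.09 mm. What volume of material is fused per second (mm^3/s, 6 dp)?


Rate = 1848 * 0.146 * 0.09 = 24.28272 mm^3/s


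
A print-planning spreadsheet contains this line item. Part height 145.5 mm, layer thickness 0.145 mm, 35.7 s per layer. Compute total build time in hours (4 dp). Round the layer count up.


Layers = ceil(145.5/0.145) = 1004
t = 1004 * 35.7 / 3600 = 9.9563 hrs


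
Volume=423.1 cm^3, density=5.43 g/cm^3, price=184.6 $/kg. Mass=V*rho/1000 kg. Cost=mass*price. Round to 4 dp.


Mass = 423.1*5.43/1000 = 2.297433 kg
Cost = 2.297433 * 184.6 = 424.1061 $


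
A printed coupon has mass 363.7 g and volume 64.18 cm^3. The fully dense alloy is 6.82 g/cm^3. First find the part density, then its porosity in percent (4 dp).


rho_part = 363.7 / 64.18 = 5.66687442 g/cm^3
Porosity = (1 - 5.66687442/6.82)*100 = 16.908 %


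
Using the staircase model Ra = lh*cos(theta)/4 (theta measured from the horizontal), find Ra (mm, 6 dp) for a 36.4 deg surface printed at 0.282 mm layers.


Ra = 0.282 * cos(36.4) / 4 = 0.056745 mm


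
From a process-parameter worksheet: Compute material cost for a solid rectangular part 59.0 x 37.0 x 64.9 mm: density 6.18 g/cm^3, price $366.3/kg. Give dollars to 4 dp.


V = 59.0 * 37.0 * 64.9 = 141676.7 mm^3 = 141.6767 cm^3
Mass = 141.6767 * 6.18 / 1000 = 0.87556201 kg
Cost = 0.87556201 * 366.3 = 320.7184 $


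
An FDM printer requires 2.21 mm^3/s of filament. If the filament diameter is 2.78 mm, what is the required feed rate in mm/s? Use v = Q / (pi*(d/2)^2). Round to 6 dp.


A = pi*(2.78/2)^2 = 6.069871
v = 2.21 / 6.069871 = 0.364093 mm/s


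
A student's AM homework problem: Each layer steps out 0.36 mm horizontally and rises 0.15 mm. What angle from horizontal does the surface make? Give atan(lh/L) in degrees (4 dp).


angle = atan(0.15/0.36) = 22.6199 degrees


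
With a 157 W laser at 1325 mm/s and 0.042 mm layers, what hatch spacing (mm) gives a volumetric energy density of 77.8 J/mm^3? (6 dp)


h = 157 / (77.8*1325*0.042) = 0.036262 mm


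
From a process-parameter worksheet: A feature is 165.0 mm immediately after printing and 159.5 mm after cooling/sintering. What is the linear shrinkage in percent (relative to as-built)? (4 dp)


Shrinkage = ((165.0-159.5)/165.0)*100 = 3.3333 %


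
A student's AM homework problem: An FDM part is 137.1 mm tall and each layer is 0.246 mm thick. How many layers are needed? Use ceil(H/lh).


Layers = ceil(137.1/0.246) = 558


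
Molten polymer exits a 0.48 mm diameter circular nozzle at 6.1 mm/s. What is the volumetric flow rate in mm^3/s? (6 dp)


A = pi*(0.48/2)^2 = 0.18095574 mm^2
Q = 0.18095574 * 6.1 = 1.10383 mm^3/s


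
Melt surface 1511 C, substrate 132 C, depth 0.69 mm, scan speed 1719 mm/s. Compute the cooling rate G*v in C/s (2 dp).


G = (1511-132)/0.69 = 1998.55072464 C/mm
CR = 1998.55072464 * 1719 = 3435508.7 C/s


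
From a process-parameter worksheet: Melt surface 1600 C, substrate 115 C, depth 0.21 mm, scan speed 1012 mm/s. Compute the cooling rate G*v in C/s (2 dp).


G = (1600-115)/0.21 = 7071.42857143 C/mm
CR = 7071.42857143 * 1012 = 7156285.71 C/s


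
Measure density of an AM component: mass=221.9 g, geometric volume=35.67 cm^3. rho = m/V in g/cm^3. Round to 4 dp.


rho = 221.9 / 35.67 = 6.2209 g/cm^3


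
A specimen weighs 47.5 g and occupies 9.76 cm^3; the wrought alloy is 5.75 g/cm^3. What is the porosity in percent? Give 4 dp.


rho_part = 47.5 / 9.76 = 4.86680328 g/cm^3
Porosity = (1 - 4.86680328/5.75)*100 = 15.3599 %


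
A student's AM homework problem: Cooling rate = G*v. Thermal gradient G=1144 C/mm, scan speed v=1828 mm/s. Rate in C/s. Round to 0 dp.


CR = 1144 * 1828 = 2091232 C/s


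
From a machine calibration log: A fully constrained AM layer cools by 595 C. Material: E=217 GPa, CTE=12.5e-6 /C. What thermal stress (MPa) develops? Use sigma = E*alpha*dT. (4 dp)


sigma = 217*1000 * 12.5e-6 * 595 = 1613.9375 MPa


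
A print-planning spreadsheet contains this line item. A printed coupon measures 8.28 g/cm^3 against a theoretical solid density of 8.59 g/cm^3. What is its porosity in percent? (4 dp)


Porosity = (1-8.28/8.59)*100 = 3.6088 %


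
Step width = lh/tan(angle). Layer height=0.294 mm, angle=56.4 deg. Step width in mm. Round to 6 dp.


step = 0.294 / tan(56.4) = 0.195333 mm


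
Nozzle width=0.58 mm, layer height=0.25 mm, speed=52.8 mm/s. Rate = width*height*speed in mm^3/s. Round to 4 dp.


Rate = 0.58 * 0.25 * 52.8 = 7.656 mm^3/s


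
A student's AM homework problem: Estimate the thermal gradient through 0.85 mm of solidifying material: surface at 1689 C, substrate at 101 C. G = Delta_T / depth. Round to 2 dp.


G = (1689-101)/0.85 = 1868.24 C/mm


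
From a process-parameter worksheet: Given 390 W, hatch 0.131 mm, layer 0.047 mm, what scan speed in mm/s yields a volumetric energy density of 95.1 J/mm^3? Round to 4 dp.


v = 390 / (95.1*0.131*0.047) = 666.0624 mm/s


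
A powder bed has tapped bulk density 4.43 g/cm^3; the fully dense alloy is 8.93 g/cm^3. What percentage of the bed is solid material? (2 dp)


Packing = (4.43/8.93)*100 = 49.61 %


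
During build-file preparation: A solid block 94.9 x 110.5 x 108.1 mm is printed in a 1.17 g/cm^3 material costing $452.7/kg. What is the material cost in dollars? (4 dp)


V = 94.9 * 110.5 * 108.1 = 1133585.245 mm^3 = 1133.585245 cm^3
Mass = 1133.585245 * 1.17 / 1000 = 1.32629474 kg
Cost = 1.32629474 * 452.7 = 600.4136 $


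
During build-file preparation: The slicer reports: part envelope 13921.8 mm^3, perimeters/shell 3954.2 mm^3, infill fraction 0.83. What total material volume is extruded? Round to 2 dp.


V_infill = (13921.8 - 3954.2) * 0.83 = 8273.11
V_total = 3954.2 + 8273.11 = 12227.31 mm^3


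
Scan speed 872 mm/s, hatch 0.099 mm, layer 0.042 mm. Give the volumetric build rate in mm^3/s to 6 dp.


Rate = 872 * 0.099 * 0.042 = 3.625776 mm^3/s


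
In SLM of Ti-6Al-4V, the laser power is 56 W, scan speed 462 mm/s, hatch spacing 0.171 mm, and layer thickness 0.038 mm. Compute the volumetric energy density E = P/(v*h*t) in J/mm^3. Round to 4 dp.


E = 56 / (462*0.171*0.038) = 18.6538 J/mm^3


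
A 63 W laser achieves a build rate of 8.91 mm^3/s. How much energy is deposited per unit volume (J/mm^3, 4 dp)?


SE = 63 / 8.91 = 7.0707 J/mm^3


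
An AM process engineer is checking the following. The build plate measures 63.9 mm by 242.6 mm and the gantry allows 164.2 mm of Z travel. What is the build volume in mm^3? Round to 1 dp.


V = 63.9 * 242.6 * 164.2 = 2545451.4 mm^3


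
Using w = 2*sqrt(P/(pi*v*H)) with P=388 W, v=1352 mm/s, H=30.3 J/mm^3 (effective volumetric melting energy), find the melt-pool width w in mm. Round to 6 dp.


w = 2*sqrt(388/(pi*1352*30.3)) = 0.109815 mm


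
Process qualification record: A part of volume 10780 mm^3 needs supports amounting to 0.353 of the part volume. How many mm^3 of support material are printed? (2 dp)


V_support = 10780 * 0.353 = 3805.34 mm^3


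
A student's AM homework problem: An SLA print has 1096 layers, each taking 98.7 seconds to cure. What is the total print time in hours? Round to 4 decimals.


t = 1096 * 98.7 / 3600 = 30.0487 hrs


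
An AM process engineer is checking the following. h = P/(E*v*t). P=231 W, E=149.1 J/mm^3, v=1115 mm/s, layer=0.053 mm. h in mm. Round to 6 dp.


h = 231 / (149.1*1115*0.053) = 0.026217 mm


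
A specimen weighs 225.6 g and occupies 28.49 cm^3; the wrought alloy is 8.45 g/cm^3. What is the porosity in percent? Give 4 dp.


rho_part = 225.6 / 28.49 = 7.91856792 g/cm^3
Porosity = (1 - 7.91856792/8.45)*100 = 6.2891 %


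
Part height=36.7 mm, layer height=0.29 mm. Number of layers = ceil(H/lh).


Layers = ceil(36.7/0.29) = 127


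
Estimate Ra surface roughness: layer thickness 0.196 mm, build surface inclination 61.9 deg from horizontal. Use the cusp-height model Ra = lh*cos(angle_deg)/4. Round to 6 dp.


Ra = 0.196 * cos(61.9) / 4 = 0.02308 mm


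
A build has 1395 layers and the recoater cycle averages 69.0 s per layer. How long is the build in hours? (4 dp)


t = 1395 * 69.0 / 3600 = 26.7375 hrs


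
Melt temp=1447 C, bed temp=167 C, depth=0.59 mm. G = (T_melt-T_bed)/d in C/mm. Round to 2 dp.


G = (1447-167)/0.59 = 2169.49 C/mm


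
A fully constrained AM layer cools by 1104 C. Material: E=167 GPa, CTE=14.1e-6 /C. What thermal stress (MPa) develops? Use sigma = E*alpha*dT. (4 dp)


sigma = 167*1000 * 14.1e-6 * 1104 = 2599.5888 MPa


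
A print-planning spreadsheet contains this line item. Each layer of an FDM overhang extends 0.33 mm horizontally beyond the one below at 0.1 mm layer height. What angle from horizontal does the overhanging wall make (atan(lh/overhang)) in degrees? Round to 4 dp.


angle = atan(0.1/0.33) = 16.8584 degrees


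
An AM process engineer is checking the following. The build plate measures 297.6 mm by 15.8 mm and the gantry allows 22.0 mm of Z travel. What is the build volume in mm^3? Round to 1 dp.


V = 297.6 * 15.8 * 22.0 = 103445.8 mm^3


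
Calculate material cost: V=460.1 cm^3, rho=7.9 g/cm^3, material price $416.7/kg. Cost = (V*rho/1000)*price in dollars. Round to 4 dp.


Mass = 460.1*7.9/1000 = 3.63479 kg
Cost = 3.63479 * 416.7 = 1514.617 $


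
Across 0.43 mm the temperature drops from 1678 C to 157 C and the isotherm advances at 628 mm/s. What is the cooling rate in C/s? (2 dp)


G = (1678-157)/0.43 = 3537.20930233 C/mm
CR = 3537.20930233 * 628 = 2221367.44 C/s


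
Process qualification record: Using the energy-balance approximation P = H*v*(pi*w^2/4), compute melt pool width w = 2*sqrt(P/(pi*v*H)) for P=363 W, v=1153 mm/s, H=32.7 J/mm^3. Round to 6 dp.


w = 2*sqrt(363/(pi*1153*32.7)) = 0.110718 mm


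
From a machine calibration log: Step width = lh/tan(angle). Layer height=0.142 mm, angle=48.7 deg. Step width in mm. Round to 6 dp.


step = 0.142 / tan(48.7) = 0.12475 mm


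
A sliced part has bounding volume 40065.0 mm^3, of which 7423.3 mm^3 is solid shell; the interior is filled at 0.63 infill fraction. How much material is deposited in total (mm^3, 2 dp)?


V_infill = (40065.0 - 7423.3) * 0.63 = 20564.27
V_total = 7423.3 + 20564.27 = 27987.57 mm^3


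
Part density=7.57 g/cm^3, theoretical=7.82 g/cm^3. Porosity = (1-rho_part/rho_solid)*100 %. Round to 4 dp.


Porosity = (1-7.57/7.82)*100 = 3.1969 %


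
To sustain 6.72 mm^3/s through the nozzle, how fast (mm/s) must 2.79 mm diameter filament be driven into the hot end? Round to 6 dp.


A = pi*(2.79/2)^2 = 6.113618
v = 6.72 / 6.113618 = 1.099185 mm/s


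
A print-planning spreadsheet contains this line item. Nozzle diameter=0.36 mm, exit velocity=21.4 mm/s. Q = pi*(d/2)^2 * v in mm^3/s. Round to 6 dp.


A = pi*(0.36/2)^2 = 0.1017876 mm^2
Q = 0.1017876 * 21.4 = 2.178255 mm^3/s


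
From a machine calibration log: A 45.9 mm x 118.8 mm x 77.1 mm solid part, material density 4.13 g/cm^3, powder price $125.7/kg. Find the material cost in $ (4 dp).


V = 45.9 * 118.8 * 77.1 = 420420.132 mm^3 = 420.420132 cm^3
Mass = 420.420132 * 4.13 / 1000 = 1.73633515 kg
Cost = 1.73633515 * 125.7 = 218.2573 $


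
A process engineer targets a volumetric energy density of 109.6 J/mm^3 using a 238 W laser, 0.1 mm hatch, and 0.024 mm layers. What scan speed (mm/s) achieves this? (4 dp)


v = 238 / (109.6*0.1*0.024) = 904.8054 mm/s


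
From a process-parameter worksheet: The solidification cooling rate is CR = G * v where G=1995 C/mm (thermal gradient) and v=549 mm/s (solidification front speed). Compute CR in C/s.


CR = 1995 * 549 = 1095255 C/s


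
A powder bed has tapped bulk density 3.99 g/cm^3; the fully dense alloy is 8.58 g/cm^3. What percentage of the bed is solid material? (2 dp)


Packing = (3.99/8.58)*100 = 46.5 %


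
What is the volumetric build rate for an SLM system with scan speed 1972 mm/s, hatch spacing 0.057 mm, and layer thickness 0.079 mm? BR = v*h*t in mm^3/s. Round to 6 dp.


Rate = 1972 * 0.057 * 0.079 = 8.879916 mm^3/s


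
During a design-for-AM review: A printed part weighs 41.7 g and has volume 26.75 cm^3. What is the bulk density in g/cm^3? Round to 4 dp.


rho = 41.7 / 26.75 = 1.5589 g/cm^3


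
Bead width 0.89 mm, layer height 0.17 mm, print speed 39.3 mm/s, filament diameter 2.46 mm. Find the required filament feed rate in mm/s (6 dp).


Q = 0.89 * 0.17 * 39.3 = 5.94609 mm^3/s
A_fil = pi*(2.46/2)^2 = 4.75291553 mm^2
v_feed = 5.94609 / 4.75291553 = 1.251041 mm/s


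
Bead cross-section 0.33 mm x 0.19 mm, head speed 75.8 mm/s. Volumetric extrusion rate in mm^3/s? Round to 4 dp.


Rate = 0.33 * 0.19 * 75.8 = 4.7527 mm^3/s


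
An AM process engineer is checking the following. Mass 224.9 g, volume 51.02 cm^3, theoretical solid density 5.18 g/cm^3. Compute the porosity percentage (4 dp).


rho_part = 224.9 / 51.02 = 4.40807526 g/cm^3
Porosity = (1 - 4.40807526/5.18)*100 = 14.902 %
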